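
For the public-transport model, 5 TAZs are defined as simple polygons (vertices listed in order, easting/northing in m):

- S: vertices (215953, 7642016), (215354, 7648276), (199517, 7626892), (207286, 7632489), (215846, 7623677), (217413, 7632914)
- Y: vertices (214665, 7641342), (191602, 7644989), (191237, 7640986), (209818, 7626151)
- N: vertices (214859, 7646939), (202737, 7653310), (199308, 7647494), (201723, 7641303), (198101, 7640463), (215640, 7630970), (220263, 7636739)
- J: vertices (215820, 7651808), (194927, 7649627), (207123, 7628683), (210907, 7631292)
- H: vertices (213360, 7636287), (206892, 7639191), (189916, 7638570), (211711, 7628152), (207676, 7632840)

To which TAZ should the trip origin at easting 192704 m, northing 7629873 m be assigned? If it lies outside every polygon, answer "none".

none

Cast a ray rightward from (192704, 7629873). For each polygon, the edges (by vertex number in listed order) whose endpoints lie on opposite sides of northing = 7629873, where each meets that height, and whether that is right or left of the point:
S: 2–3 at easting≈201724.7 (right), 3–4 at easting≈203654.8 (right), 4–5 at easting≈209827.2 (right), 5–6 at easting≈216897.1 (right) → 4 crossings.
Y: 3–4 at easting≈205156.2 (right), 4–1 at easting≈211005.6 (right) → 2 crossings.
N: no edge straddles that height → 0 crossings.
J: 2–3 at easting≈206430.0 (right), 3–4 at easting≈208848.9 (right) → 2 crossings.
H: 3–4 at easting≈208110.6 (right), 4–5 at easting≈210229.7 (right) → 2 crossings.
All counts are even, so the point lies outside every listed polygon.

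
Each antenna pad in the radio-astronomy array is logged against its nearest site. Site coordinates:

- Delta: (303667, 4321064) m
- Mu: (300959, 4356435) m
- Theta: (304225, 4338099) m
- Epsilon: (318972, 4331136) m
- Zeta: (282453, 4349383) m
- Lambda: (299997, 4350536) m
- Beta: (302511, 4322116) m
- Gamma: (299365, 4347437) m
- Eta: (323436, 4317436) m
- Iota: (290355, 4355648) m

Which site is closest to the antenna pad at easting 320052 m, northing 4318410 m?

Eta

Squared distances to each site:
Delta: 275511941.000; Mu: 1810443274.000; Theta: 638150650.000; Epsilon: 163117476.000; Zeta: 2373011530.000; Lambda: 1434282901.000; Beta: 321421117.000; Gamma: 1270518698.000; Eta: 12400132.000; Iota: 2268580453.000.
Minimum at Eta.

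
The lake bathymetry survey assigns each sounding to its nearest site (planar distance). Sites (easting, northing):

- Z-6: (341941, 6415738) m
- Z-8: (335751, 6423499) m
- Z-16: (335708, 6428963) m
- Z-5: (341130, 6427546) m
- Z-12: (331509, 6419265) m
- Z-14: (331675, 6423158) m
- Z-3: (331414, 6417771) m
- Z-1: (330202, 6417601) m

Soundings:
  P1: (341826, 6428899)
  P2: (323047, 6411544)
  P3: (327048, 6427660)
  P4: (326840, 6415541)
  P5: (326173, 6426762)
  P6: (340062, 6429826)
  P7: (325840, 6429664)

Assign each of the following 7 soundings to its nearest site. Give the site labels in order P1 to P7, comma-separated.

Z-5, Z-1, Z-14, Z-1, Z-14, Z-5, Z-14

P1 → Z-5 (d²=2315025.00)
P2 → Z-1 (d²=87881274.00)
P3 → Z-14 (d²=41677133.00)
P4 → Z-1 (d²=15546644.00)
P5 → Z-14 (d²=43260820.00)
P6 → Z-5 (d²=6339024.00)
P7 → Z-14 (d²=76375261.00)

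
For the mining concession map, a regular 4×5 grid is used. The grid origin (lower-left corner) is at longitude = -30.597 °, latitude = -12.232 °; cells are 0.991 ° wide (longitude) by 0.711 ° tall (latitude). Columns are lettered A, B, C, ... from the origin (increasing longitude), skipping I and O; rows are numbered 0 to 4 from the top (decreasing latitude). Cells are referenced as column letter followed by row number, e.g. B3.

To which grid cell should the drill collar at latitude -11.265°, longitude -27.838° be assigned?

Column index: ⌊(-27.838 − -30.597) / 0.991⌋ = ⌊2.784⌋ = 2 → column C
Row offset from origin: ⌊(-11.265 − -12.232) / 0.711⌋ = ⌊1.360⌋ = 1 → row 3 (counted from top)

C3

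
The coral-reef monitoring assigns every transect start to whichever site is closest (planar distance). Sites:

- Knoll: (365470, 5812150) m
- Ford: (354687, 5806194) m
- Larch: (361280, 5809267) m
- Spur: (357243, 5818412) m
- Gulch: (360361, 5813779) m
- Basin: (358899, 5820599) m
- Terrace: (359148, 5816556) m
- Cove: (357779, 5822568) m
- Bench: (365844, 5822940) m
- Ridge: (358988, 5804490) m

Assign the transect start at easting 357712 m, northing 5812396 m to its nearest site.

Squared distances to each site:
Knoll: 60247080.000; Ford: 47615429.000; Larch: 22521265.000; Spur: 36412217.000; Gulch: 8929890.000; Basin: 68698178.000; Terrace: 19367696.000; Cove: 103474073.000; Bench: 177305360.000; Ridge: 64133012.000.
Minimum at Gulch.

Gulch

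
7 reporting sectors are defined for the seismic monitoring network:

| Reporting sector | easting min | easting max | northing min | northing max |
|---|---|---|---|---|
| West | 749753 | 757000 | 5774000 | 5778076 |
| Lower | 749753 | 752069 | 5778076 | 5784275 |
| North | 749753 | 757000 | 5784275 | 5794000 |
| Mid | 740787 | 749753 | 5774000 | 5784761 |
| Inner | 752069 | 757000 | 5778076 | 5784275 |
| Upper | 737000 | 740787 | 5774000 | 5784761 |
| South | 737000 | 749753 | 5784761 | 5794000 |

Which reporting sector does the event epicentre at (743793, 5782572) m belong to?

The point has easting = 743793 and northing = 5782572.
Only Mid satisfies 740787 ≤ easting ≤ 749753 and 5774000 ≤ northing ≤ 5784761.

Mid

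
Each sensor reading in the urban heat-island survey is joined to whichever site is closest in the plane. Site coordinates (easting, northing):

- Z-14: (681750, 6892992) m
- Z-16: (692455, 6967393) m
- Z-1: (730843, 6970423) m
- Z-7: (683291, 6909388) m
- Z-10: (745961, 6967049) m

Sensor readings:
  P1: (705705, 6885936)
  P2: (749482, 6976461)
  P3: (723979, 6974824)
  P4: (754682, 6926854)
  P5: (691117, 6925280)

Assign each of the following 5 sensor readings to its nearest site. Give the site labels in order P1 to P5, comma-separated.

P1 → Z-14 (d²=623629161.00)
P2 → Z-10 (d²=100983185.00)
P3 → Z-1 (d²=66483297.00)
P4 → Z-10 (d²=1691693866.00)
P5 → Z-7 (d²=313801940.00)

Z-14, Z-10, Z-1, Z-10, Z-7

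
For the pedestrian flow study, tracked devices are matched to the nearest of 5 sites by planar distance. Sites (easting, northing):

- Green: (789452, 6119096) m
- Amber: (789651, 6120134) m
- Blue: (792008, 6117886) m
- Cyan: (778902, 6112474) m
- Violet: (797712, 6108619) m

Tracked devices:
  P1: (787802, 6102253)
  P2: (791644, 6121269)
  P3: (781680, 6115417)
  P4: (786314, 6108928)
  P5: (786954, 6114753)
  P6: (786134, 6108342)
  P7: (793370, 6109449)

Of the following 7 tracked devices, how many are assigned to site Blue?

P1 → Violet
P2 → Amber
P3 → Cyan
P4 → Cyan
P5 → Green
P6 → Cyan
P7 → Violet
0 of the 7 go to Blue.

0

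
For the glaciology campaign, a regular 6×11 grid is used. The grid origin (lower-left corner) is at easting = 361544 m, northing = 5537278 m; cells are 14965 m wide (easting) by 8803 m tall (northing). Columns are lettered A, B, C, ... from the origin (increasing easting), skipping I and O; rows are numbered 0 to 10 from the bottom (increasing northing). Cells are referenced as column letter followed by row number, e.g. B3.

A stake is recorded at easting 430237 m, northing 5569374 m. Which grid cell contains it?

E3

Column index: ⌊(430237 − 361544) / 14965⌋ = ⌊4.590⌋ = 4 → column E
Row offset from origin: ⌊(5569374 − 5537278) / 8803⌋ = ⌊3.646⌋ = 3 → row 3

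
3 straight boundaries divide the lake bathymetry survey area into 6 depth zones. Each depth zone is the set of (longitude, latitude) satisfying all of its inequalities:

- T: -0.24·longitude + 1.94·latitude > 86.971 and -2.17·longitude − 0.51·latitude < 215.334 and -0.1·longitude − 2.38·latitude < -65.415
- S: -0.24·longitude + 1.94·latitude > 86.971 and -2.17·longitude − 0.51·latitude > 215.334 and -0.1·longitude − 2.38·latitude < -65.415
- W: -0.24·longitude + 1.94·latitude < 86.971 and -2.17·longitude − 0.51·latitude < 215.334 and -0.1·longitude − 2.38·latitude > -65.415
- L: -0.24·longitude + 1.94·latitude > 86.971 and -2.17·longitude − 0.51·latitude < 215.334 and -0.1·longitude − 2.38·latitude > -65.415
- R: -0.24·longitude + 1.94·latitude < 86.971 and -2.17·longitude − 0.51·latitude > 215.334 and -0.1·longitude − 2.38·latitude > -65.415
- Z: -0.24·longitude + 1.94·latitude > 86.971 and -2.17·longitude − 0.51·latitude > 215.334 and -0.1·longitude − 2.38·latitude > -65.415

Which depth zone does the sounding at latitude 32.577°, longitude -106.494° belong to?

T

-0.24·-106.494 + 1.94·32.577 = 88.758, which is > 86.971
-2.17·-106.494 − 0.51·32.577 = 214.478, which is < 215.334
-0.1·-106.494 − 2.38·32.577 = -66.884, which is < -65.415
This sign pattern matches T.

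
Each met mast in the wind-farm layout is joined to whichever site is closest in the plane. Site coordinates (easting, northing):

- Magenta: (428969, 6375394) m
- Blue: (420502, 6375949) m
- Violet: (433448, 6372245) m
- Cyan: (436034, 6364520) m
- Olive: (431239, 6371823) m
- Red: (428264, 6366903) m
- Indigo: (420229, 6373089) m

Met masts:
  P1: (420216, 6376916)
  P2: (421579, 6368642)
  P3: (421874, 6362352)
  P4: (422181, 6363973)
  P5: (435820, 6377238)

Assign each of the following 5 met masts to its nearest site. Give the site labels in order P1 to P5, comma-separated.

Blue, Indigo, Red, Red, Violet

P1 → Blue (d²=1016885.00)
P2 → Indigo (d²=21598309.00)
P3 → Red (d²=61543701.00)
P4 → Red (d²=45587789.00)
P5 → Violet (d²=30556433.00)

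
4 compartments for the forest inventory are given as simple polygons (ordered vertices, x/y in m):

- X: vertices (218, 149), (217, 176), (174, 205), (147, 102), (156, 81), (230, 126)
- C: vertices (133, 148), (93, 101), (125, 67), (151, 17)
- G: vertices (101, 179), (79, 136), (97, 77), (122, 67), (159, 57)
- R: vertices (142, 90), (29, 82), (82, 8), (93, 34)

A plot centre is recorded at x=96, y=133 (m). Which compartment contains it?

Cast a ray rightward from (96, 133). For each polygon, the edges (by vertex number in listed order) whose endpoints lie on opposite sides of y = 133, where each meets that height, and whether that is right or left of the point:
X: 3–4 at x≈155.1 (right), 6–1 at x≈226.3 (right) → 2 crossings.
C: 1–2 at x≈120.2 (right), 4–1 at x≈135.1 (right) → 2 crossings.
G: 2–3 at x≈79.9 (left), 5–1 at x≈122.9 (right) → 1 crossing.
R: no edge straddles that height → 0 crossings.
Only G has an odd count, so the point is inside G.

G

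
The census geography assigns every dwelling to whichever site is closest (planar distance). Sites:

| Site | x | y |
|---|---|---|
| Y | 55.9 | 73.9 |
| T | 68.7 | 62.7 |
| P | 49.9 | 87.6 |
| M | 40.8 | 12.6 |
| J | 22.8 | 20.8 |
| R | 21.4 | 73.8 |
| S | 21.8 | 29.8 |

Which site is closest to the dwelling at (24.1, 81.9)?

R

Squared distances to each site:
Y: 1075.240; T: 2357.800; P: 698.130; M: 5081.380; J: 3734.900; R: 72.900; S: 2719.700.
Minimum at R.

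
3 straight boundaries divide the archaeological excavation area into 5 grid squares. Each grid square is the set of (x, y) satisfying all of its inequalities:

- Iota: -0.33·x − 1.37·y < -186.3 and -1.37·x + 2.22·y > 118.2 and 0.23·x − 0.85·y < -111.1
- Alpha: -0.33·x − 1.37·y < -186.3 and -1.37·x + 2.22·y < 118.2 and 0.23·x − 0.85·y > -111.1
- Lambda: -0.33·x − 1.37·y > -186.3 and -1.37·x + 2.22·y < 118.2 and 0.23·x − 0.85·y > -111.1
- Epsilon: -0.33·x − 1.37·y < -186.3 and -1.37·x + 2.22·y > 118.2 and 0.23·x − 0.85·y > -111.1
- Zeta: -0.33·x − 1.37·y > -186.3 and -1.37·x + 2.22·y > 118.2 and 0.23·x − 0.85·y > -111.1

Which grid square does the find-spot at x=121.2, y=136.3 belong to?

-0.33·121.2 − 1.37·136.3 = -226.727, which is < -186.3
-1.37·121.2 + 2.22·136.3 = 136.542, which is > 118.2
0.23·121.2 − 0.85·136.3 = -87.979, which is > -111.1
This sign pattern matches Epsilon.

Epsilon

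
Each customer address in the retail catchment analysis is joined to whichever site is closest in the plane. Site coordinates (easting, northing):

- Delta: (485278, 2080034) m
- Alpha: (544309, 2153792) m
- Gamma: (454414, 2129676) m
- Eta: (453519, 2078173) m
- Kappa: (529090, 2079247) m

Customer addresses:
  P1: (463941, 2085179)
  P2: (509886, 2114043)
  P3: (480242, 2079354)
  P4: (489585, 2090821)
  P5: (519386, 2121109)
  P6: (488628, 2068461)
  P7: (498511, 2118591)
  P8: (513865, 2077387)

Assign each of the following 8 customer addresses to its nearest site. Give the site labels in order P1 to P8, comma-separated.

P1 → Eta (d²=157702120.00)
P2 → Kappa (d²=1579555232.00)
P3 → Delta (d²=25823696.00)
P4 → Delta (d²=134909618.00)
P5 → Alpha (d²=1689334418.00)
P6 → Delta (d²=145156829.00)
P7 → Delta (d²=1661754538.00)
P8 → Kappa (d²=235260225.00)

Eta, Kappa, Delta, Delta, Alpha, Delta, Delta, Kappa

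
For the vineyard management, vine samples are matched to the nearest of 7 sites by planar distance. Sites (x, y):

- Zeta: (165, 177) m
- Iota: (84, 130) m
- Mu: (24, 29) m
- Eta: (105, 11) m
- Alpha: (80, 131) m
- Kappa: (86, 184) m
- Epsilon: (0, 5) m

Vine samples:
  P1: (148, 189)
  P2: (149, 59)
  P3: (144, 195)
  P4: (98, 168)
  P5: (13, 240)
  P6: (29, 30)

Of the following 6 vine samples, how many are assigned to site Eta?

1

P1 → Zeta
P2 → Eta
P3 → Zeta
P4 → Kappa
P5 → Kappa
P6 → Mu
1 of the 6 goes to Eta.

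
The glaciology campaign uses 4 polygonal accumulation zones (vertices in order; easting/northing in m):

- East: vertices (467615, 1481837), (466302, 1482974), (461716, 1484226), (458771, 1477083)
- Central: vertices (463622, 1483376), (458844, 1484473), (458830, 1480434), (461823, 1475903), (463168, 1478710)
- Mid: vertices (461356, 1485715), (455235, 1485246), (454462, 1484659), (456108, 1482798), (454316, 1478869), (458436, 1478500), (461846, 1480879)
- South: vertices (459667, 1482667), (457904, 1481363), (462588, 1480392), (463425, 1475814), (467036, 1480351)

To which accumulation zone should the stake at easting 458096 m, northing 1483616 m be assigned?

Cast a ray rightward from (458096, 1483616). For each polygon, the edges (by vertex number in listed order) whose endpoints lie on opposite sides of northing = 1483616, where each meets that height, and whether that is right or left of the point:
East: 2–3 at easting≈463950.4 (right), 3–4 at easting≈461464.5 (right) → 2 crossings.
Central: 1–2 at easting≈462576.7 (right), 2–3 at easting≈458841.0 (right) → 2 crossings.
Mid: 3–4 at easting≈455384.5 (left), 7–1 at easting≈461568.7 (right) → 1 crossing.
South: no edge straddles that height → 0 crossings.
Only Mid has an odd count, so the point is inside Mid.

Mid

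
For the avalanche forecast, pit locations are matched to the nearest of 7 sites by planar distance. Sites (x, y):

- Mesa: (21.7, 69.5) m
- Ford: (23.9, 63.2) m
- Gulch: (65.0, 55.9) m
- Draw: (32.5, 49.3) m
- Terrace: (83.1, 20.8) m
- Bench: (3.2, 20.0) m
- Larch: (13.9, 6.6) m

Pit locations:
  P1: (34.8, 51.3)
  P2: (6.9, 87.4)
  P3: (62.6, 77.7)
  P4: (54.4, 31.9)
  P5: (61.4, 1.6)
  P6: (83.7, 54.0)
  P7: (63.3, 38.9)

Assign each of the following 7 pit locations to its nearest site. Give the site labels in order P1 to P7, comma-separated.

P1 → Draw (d²=9.29)
P2 → Mesa (d²=539.45)
P3 → Gulch (d²=481.00)
P4 → Gulch (d²=688.36)
P5 → Terrace (d²=839.53)
P6 → Gulch (d²=353.30)
P7 → Gulch (d²=291.89)

Draw, Mesa, Gulch, Gulch, Terrace, Gulch, Gulch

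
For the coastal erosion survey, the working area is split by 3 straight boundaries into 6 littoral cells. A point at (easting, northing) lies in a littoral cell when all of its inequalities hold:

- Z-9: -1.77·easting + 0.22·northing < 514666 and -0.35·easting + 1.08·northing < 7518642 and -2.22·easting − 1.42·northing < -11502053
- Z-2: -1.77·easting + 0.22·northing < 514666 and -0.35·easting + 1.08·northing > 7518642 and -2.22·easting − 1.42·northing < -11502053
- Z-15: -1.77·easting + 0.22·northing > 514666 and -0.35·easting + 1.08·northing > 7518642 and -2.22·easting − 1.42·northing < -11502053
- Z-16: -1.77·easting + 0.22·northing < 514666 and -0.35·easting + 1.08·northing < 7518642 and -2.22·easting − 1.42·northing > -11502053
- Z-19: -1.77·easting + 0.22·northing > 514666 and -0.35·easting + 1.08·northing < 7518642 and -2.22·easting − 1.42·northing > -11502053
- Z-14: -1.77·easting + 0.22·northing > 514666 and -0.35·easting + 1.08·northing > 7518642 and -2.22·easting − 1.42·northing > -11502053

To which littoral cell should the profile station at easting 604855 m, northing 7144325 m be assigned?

-1.77·604855 + 0.22·7144325 = 501158.150, which is < 514666
-0.35·604855 + 1.08·7144325 = 7504171.750, which is < 7518642
-2.22·604855 − 1.42·7144325 = -11487719.600, which is > -11502053
This sign pattern matches Z-16.

Z-16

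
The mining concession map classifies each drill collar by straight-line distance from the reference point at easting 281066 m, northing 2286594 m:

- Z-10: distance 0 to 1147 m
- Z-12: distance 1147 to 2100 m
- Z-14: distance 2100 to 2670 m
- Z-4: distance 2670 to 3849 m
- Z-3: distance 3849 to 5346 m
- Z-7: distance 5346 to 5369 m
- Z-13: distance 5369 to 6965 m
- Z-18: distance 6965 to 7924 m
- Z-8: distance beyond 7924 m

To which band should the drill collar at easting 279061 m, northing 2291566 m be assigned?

Distance = √((279061−281066)² + (2291566−2286594)²) = √(4020025.000 + 24720784.000) = 5361.046 m.
5346 ≤ 5361.046 < 5369 → Z-7.

Z-7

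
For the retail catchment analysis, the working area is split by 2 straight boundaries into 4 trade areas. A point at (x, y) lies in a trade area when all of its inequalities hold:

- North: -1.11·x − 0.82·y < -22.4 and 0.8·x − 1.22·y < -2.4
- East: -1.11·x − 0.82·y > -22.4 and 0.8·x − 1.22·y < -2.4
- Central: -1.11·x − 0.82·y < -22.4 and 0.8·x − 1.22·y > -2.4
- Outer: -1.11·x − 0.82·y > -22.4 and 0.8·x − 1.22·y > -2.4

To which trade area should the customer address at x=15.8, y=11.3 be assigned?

-1.11·15.8 − 0.82·11.3 = -26.804, which is < -22.4
0.8·15.8 − 1.22·11.3 = -1.146, which is > -2.4
This sign pattern matches Central.

Central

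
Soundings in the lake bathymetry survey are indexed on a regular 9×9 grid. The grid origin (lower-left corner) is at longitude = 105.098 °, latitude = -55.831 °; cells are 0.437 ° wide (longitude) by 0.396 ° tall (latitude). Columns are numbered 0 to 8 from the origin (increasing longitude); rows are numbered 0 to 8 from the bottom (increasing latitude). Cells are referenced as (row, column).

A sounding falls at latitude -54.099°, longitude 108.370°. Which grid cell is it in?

(4, 7)

Column index: ⌊(108.370 − 105.098) / 0.437⌋ = ⌊7.487⌋ = 7
Row offset from origin: ⌊(-54.099 − -55.831) / 0.396⌋ = ⌊4.374⌋ = 4 → row 4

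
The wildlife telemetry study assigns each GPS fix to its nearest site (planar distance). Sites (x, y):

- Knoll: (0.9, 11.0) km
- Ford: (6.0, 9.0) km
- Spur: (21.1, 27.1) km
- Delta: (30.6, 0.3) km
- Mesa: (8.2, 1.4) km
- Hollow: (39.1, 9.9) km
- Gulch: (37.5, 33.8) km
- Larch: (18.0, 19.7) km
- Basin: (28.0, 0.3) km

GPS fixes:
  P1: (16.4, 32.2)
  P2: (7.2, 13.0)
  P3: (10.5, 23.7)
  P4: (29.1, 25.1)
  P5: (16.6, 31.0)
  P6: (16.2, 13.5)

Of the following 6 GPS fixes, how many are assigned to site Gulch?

P1 → Spur
P2 → Ford
P3 → Larch
P4 → Spur
P5 → Spur
P6 → Larch
0 of the 6 go to Gulch.

0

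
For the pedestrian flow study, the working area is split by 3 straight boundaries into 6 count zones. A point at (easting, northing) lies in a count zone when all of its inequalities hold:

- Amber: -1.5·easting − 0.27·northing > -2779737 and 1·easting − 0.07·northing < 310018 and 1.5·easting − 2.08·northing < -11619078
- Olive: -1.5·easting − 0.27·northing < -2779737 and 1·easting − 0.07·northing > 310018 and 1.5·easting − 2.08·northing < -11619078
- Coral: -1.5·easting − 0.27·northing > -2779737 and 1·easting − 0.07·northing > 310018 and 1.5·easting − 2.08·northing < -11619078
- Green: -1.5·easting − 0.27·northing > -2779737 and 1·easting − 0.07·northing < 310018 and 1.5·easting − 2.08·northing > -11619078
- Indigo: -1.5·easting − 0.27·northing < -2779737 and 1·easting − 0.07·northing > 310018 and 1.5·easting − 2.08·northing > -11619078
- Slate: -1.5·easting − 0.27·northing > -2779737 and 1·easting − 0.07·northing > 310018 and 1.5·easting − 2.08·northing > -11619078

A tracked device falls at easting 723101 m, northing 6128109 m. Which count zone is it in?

-1.5·723101 − 0.27·6128109 = -2739240.930, which is > -2779737
1·723101 − 0.07·6128109 = 294133.370, which is < 310018
1.5·723101 − 2.08·6128109 = -11661815.220, which is < -11619078
This sign pattern matches Amber.

Amber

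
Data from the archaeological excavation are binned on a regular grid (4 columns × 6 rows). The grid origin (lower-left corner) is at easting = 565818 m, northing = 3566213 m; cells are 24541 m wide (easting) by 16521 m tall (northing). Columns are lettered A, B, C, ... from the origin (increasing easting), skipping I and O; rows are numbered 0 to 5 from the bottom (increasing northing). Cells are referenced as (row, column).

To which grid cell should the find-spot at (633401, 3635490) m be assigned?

Column index: ⌊(633401 − 565818) / 24541⌋ = ⌊2.754⌋ = 2 → column C
Row offset from origin: ⌊(3635490 − 3566213) / 16521⌋ = ⌊4.193⌋ = 4 → row 4

(4, C)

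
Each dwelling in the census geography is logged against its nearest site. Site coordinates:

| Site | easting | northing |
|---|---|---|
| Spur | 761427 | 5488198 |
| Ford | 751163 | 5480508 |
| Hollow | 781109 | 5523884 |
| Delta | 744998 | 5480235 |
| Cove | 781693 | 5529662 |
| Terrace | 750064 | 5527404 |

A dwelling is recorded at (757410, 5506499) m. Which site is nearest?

Spur

Squared distances to each site:
Spur: 351062890.000; Ford: 714557090.000; Hollow: 863880826.000; Delta: 843855440.000; Cove: 1126188658.000; Terrace: 490982741.000.
Minimum at Spur.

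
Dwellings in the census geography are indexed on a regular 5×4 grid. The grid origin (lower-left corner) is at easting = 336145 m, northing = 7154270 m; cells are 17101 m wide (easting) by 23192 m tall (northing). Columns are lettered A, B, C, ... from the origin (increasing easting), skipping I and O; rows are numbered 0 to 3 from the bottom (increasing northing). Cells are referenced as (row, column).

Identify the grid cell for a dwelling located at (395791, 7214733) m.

Column index: ⌊(395791 − 336145) / 17101⌋ = ⌊3.488⌋ = 3 → column D
Row offset from origin: ⌊(7214733 − 7154270) / 23192⌋ = ⌊2.607⌋ = 2 → row 2

(2, D)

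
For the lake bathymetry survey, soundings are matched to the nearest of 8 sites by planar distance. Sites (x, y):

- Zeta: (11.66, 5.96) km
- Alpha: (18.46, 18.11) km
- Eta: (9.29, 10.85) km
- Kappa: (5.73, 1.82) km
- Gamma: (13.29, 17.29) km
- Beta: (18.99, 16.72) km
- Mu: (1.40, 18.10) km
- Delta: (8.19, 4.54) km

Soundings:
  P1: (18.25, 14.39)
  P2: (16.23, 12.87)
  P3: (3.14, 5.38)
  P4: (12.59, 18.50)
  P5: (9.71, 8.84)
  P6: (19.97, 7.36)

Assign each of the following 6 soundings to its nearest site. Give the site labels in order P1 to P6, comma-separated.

Beta, Beta, Kappa, Gamma, Eta, Zeta

P1 → Beta (d²=5.98)
P2 → Beta (d²=22.44)
P3 → Kappa (d²=19.38)
P4 → Gamma (d²=1.95)
P5 → Eta (d²=4.22)
P6 → Zeta (d²=71.02)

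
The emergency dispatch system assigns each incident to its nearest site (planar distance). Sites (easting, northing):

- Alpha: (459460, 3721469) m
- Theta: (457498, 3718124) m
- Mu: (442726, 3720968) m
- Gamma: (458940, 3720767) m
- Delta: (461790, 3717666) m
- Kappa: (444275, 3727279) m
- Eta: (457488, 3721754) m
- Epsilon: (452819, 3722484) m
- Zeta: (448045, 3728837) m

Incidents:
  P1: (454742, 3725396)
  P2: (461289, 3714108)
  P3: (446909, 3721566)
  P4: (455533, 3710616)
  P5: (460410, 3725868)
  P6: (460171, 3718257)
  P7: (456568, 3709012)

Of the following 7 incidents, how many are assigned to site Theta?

P1 → Epsilon
P2 → Delta
P3 → Mu
P4 → Theta
P5 → Alpha
P6 → Delta
P7 → Theta
2 of the 7 go to Theta.

2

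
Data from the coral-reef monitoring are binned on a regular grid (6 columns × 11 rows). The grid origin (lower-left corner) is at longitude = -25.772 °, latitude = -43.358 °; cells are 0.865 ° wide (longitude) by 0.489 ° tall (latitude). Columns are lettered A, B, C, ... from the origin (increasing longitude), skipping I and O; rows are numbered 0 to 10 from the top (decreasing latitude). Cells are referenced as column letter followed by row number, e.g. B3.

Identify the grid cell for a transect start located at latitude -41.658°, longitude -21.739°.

Column index: ⌊(-21.739 − -25.772) / 0.865⌋ = ⌊4.662⌋ = 4 → column E
Row offset from origin: ⌊(-41.658 − -43.358) / 0.489⌋ = ⌊3.476⌋ = 3 → row 7 (counted from top)

E7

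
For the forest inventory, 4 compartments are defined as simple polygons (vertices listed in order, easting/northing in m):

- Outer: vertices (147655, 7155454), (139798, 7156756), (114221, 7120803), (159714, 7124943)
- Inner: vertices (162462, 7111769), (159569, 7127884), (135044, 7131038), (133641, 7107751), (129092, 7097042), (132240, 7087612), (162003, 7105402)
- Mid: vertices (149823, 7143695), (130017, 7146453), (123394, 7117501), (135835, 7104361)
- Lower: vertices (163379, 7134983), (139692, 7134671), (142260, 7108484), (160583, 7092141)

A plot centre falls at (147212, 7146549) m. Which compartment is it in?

Outer

Cast a ray rightward from (147212, 7146549). For each polygon, the edges (by vertex number in listed order) whose endpoints lie on opposite sides of northing = 7146549, where each meets that height, and whether that is right or left of the point:
Outer: 2–3 at easting≈132536.7 (left), 4–1 at easting≈151174.6 (right) → 1 crossing.
Inner: no edge straddles that height → 0 crossings.
Mid: no edge straddles that height → 0 crossings.
Lower: no edge straddles that height → 0 crossings.
Only Outer has an odd count, so the point is inside Outer.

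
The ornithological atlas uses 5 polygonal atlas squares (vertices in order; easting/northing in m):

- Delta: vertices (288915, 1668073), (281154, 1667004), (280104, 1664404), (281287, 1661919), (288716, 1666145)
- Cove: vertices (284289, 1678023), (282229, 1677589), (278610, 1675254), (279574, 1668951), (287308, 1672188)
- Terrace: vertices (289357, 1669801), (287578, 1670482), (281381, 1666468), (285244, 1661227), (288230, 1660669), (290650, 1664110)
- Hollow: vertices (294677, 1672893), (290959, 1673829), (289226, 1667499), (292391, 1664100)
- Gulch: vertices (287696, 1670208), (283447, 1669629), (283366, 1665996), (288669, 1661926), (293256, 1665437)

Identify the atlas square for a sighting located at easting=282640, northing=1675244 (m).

Cast a ray rightward from (282640, 1675244). For each polygon, the edges (by vertex number in listed order) whose endpoints lie on opposite sides of northing = 1675244, where each meets that height, and whether that is right or left of the point:
Delta: no edge straddles that height → 0 crossings.
Cove: 3–4 at easting≈278611.5 (left), 5–1 at easting≈285726.8 (right) → 1 crossing.
Terrace: no edge straddles that height → 0 crossings.
Hollow: no edge straddles that height → 0 crossings.
Gulch: no edge straddles that height → 0 crossings.
Only Cove has an odd count, so the point is inside Cove.

Cove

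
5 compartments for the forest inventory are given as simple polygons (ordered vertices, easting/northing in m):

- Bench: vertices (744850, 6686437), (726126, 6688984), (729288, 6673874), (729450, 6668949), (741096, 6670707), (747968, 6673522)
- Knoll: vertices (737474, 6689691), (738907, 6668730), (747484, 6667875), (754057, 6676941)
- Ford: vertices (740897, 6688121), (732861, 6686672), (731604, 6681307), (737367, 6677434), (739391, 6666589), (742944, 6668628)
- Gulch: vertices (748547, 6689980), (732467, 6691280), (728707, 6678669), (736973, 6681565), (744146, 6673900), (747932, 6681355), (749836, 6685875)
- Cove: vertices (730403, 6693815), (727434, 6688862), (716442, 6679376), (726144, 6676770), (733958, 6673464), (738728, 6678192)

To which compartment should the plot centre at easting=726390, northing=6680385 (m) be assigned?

Cove

Cast a ray rightward from (726390, 6680385). For each polygon, the edges (by vertex number in listed order) whose endpoints lie on opposite sides of northing = 6680385, where each meets that height, and whether that is right or left of the point:
Bench: 2–3 at easting≈727925.5 (right), 6–1 at easting≈746311.1 (right) → 2 crossings.
Knoll: 1–2 at easting≈738110.2 (right), 4–1 at easting≈749577.6 (right) → 2 crossings.
Ford: 3–4 at easting≈732975.9 (right), 6–1 at easting≈741709.4 (right) → 2 crossings.
Gulch: 2–3 at easting≈729218.6 (right), 3–4 at easting≈733604.9 (right), 4–5 at easting≈738077.3 (right), 5–6 at easting≈747439.4 (right) → 4 crossings.
Cove: 2–3 at easting≈717611.2 (left), 6–1 at easting≈737559.4 (right) → 1 crossing.
Only Cove has an odd count, so the point is inside Cove.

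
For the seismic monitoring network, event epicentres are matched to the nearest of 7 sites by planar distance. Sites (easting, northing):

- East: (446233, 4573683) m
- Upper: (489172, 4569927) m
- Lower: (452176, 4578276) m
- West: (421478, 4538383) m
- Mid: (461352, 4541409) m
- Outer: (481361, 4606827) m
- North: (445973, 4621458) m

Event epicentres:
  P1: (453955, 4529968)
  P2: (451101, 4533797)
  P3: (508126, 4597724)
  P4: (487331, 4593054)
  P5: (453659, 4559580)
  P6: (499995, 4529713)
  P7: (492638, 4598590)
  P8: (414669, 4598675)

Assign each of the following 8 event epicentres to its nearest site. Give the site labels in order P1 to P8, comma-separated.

P1 → Mid (d²=185612090.00)
P2 → Mid (d²=163025545.00)
P3 → Outer (d²=799229834.00)
P4 → Outer (d²=225336429.00)
P5 → East (d²=254040085.00)
P6 → Mid (d²=1630077865.00)
P7 → Outer (d²=195018898.00)
P8 → North (d²=1499005505.00)

Mid, Mid, Outer, Outer, East, Mid, Outer, North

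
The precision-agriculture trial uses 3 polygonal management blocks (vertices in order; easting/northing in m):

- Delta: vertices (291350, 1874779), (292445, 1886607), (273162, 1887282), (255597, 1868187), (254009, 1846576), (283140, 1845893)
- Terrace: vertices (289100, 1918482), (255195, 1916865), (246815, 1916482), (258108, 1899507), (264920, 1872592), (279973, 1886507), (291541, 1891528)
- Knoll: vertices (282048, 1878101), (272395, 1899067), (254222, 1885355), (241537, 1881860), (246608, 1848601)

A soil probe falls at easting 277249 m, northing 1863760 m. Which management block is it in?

Cast a ray rightward from (277249, 1863760). For each polygon, the edges (by vertex number in listed order) whose endpoints lie on opposite sides of northing = 1863760, where each meets that height, and whether that is right or left of the point:
Delta: 4–5 at easting≈255271.7 (left), 6–1 at easting≈288218.2 (right) → 1 crossing.
Terrace: no edge straddles that height → 0 crossings.
Knoll: 4–5 at easting≈244296.7 (left), 5–1 at easting≈264819.4 (left) → 0 crossings.
Only Delta has an odd count, so the point is inside Delta.

Delta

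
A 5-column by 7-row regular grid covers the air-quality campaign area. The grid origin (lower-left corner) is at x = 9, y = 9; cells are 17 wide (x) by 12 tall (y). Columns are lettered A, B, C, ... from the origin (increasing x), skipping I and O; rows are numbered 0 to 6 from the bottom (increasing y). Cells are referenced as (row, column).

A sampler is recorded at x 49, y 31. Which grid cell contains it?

Column index: ⌊(49 − 9) / 17⌋ = ⌊2.353⌋ = 2 → column C
Row offset from origin: ⌊(31 − 9) / 12⌋ = ⌊1.833⌋ = 1 → row 1

(1, C)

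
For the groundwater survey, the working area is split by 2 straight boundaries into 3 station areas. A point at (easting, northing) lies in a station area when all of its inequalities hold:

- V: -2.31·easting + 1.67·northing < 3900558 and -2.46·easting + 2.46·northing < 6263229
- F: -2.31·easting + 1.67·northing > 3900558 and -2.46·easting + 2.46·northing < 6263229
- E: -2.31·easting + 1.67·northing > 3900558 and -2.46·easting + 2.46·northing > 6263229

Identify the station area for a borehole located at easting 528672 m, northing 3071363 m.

F

-2.31·528672 + 1.67·3071363 = 3907943.890, which is > 3900558
-2.46·528672 + 2.46·3071363 = 6255019.860, which is < 6263229
This sign pattern matches F.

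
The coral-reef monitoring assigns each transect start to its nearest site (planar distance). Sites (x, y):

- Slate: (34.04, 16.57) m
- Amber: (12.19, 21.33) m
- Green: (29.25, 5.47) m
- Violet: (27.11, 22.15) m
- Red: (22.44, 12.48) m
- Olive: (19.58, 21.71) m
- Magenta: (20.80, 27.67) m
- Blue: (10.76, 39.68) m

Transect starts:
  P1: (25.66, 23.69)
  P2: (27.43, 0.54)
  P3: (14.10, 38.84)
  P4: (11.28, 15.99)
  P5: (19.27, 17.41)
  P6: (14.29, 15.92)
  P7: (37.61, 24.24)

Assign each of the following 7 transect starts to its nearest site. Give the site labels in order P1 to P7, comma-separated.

Violet, Green, Blue, Amber, Olive, Amber, Slate

P1 → Violet (d²=4.47)
P2 → Green (d²=27.62)
P3 → Blue (d²=11.86)
P4 → Amber (d²=29.34)
P5 → Olive (d²=18.59)
P6 → Amber (d²=33.68)
P7 → Slate (d²=71.57)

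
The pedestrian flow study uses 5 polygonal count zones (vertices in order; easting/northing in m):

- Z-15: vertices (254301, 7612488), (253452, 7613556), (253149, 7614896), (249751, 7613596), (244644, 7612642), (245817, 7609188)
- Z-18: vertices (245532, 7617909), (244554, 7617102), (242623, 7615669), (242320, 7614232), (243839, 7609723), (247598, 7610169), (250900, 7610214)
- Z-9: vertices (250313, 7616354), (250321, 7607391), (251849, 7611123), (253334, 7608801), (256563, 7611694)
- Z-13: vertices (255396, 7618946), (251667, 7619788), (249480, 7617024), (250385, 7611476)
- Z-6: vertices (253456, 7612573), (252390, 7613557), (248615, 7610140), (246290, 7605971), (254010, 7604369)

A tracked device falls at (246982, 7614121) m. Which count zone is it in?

Z-18

Cast a ray rightward from (246982, 7614121). For each polygon, the edges (by vertex number in listed order) whose endpoints lie on opposite sides of northing = 7614121, where each meets that height, and whether that is right or left of the point:
Z-15: 2–3 at easting≈253324.2 (right), 3–4 at easting≈251123.3 (right) → 2 crossings.
Z-18: 4–5 at easting≈242357.4 (left), 7–1 at easting≈248174.5 (right) → 1 crossing.
Z-9: 1–2 at easting≈250315.0 (right), 5–1 at easting≈253307.9 (right) → 2 crossings.
Z-13: 3–4 at easting≈249953.5 (right), 4–1 at easting≈252159.3 (right) → 2 crossings.
Z-6: no edge straddles that height → 0 crossings.
Only Z-18 has an odd count, so the point is inside Z-18.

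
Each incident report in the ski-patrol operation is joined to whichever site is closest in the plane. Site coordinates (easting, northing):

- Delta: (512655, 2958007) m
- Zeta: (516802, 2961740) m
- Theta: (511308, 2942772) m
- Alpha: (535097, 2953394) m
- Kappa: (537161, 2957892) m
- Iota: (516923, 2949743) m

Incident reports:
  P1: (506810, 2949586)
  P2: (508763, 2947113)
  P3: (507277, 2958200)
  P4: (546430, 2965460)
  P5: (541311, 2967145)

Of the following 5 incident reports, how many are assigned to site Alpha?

P1 → Theta
P2 → Theta
P3 → Delta
P4 → Kappa
P5 → Kappa
0 of the 5 go to Alpha.

0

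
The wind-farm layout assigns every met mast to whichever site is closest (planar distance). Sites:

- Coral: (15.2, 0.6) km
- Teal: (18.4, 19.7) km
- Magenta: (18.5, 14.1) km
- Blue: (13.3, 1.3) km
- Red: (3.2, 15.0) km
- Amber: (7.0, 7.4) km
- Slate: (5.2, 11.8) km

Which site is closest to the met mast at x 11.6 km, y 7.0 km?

Squared distances to each site:
Coral: 53.920; Teal: 207.530; Magenta: 98.020; Blue: 35.380; Red: 134.560; Amber: 21.320; Slate: 64.000.
Minimum at Amber.

Amber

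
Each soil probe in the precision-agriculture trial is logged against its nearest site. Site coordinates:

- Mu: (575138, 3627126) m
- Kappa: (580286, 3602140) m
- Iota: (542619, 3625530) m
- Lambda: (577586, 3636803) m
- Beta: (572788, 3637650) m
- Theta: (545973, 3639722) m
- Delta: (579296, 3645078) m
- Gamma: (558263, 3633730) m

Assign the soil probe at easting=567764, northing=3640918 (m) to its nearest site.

Beta

Squared distances to each site:
Mu: 244595140.000; Kappa: 1660533768.000; Iota: 869061569.000; Lambda: 113404909.000; Beta: 35920400.000; Theta: 476278097.000; Delta: 150292624.000; Gamma: 141936345.000.
Minimum at Beta.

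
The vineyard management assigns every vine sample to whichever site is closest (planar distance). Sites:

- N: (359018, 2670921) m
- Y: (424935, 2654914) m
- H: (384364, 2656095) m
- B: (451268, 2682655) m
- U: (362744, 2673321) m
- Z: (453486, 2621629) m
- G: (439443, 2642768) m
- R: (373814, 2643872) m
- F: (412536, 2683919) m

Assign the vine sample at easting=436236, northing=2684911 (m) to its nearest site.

B

Squared distances to each site:
N: 6158339624.000; Y: 1027532610.000; H: 3521066240.000; B: 231050560.000; U: 5535402164.000; Z: 4302174024.000; G: 1786317298.000; R: 5580705605.000; F: 562674064.000.
Minimum at B.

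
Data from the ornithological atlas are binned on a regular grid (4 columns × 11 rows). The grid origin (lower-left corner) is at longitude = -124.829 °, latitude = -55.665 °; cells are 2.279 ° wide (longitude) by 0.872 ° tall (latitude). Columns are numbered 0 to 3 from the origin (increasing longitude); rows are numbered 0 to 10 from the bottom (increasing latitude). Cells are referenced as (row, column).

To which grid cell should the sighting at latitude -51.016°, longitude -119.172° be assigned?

Column index: ⌊(-119.172 − -124.829) / 2.279⌋ = ⌊2.482⌋ = 2
Row offset from origin: ⌊(-51.016 − -55.665) / 0.872⌋ = ⌊5.331⌋ = 5 → row 5

(5, 2)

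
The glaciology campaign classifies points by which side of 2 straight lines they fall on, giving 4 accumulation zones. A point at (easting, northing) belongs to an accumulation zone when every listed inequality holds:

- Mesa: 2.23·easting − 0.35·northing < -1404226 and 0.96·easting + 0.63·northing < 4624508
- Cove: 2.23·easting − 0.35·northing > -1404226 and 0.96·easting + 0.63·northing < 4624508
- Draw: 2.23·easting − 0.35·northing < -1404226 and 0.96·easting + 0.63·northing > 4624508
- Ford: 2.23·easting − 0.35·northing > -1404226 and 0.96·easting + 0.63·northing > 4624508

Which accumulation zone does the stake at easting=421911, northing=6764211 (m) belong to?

2.23·421911 − 0.35·6764211 = -1426612.320, which is < -1404226
0.96·421911 + 0.63·6764211 = 4666487.490, which is > 4624508
This sign pattern matches Draw.

Draw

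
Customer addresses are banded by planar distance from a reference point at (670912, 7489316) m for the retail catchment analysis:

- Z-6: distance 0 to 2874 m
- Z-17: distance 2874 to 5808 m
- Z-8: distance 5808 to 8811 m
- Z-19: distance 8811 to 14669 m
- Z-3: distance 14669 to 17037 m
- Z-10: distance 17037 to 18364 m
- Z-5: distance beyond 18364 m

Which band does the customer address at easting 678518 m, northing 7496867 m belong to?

Z-19

Distance = √((678518−670912)² + (7496867−7489316)²) = √(57851236.000 + 57017601.000) = 10717.688 m.
8811 ≤ 10717.688 < 14669 → Z-19.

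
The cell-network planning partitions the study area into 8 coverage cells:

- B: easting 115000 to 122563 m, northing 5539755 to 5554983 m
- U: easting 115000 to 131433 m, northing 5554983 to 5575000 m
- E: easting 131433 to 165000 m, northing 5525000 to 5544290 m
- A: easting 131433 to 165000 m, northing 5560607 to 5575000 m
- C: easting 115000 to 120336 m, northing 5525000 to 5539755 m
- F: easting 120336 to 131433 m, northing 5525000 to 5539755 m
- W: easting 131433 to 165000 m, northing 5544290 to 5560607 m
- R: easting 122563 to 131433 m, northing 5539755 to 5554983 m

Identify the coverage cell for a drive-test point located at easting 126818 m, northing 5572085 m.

U

The point has easting = 126818 and northing = 5572085.
Only U satisfies 115000 ≤ easting ≤ 131433 and 5554983 ≤ northing ≤ 5575000.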